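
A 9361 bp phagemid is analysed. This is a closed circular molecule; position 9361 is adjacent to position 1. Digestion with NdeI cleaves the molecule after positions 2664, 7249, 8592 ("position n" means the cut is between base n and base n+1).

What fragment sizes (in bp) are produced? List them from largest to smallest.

Circular molecule, 3 cuts → 3 fragments:
  7249 − 2664 = 4585 bp
  8592 − 7249 = 1343 bp
  wrap: 9361 − 8592 + 2664 = 3433 bp
Sorted largest to smallest: 4585, 3433, 1343 bp.

4585, 3433, 1343 bp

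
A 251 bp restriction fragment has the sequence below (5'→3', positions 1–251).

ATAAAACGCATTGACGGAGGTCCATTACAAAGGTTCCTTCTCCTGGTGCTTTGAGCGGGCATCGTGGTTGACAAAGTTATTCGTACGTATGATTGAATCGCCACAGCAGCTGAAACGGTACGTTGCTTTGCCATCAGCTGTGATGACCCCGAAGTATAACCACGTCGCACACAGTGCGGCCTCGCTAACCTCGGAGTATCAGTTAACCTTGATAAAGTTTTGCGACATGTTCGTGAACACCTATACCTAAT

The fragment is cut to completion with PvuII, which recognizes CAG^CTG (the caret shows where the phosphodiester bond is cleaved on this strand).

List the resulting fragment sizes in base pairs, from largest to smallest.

PvuII sites (CAGCTG) start at positions 107, 135.
PvuII cuts after base 3 of each site, so after positions 109, 137.
Linear molecule, 2 cuts → 3 fragments:
  1–109 → 109 bp
  110–137 → 28 bp
  138–251 → 114 bp
Sorted largest to smallest: 114, 109, 28 bp.

114, 109, 28 bp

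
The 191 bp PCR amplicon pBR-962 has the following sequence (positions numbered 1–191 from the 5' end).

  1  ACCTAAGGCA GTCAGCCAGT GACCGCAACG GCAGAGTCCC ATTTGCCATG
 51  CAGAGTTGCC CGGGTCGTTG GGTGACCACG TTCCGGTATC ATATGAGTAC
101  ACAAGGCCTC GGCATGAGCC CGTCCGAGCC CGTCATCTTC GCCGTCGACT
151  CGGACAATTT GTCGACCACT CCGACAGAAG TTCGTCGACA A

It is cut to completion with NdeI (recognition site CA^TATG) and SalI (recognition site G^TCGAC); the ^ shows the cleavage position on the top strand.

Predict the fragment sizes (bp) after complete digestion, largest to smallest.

The NdeI site (CATATG) starts at position 90.
NdeI cuts after base 2 of each site, so after position 91.
SalI sites (GTCGAC) start at positions 144, 161, 184.
SalI cuts after the first base of each site, so after positions 144, 161, 184.
Combined cut positions: 91, 144, 161, 184.
Linear molecule, 4 cuts → 5 fragments:
  1–91 → 91 bp
  92–144 → 53 bp
  145–161 → 17 bp
  162–184 → 23 bp
  185–191 → 7 bp
Sorted largest to smallest: 91, 53, 23, 17, 7 bp.

91, 53, 23, 17, 7 bp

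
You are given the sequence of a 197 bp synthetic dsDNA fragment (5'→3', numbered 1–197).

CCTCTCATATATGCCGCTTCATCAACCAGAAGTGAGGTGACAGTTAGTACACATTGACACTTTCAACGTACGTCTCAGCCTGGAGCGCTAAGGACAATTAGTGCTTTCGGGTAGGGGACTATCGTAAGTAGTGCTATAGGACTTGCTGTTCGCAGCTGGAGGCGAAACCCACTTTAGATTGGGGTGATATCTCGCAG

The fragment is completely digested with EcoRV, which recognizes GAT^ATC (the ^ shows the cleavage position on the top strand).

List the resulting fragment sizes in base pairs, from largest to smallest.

The EcoRV site (GATATC) starts at position 186.
EcoRV cuts after base 3 of each site, so after position 188.
Linear molecule, 1 cut → 2 fragments:
  1–188 → 188 bp
  189–197 → 9 bp
Sorted largest to smallest: 188, 9 bp.

188, 9 bp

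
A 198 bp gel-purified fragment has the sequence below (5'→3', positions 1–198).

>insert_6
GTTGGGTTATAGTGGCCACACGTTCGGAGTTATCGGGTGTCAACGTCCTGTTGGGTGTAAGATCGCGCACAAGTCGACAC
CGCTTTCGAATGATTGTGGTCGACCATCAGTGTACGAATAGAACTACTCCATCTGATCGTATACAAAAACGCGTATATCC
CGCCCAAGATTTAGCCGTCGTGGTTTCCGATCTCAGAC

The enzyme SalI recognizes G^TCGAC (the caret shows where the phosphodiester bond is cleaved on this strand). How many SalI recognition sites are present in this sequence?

GTCGAC occurs starting at positions 73, 99.
SalI cuts at 2 sites.

2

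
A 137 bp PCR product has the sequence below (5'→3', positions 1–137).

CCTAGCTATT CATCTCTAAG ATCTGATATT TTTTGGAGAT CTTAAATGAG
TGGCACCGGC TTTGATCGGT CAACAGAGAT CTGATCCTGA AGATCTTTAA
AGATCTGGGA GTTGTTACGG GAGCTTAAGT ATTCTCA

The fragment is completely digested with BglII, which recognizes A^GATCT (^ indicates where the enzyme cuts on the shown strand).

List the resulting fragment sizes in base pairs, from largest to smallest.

40, 36, 19, 18, 14, 10 bp

BglII sites (AGATCT) start at positions 19, 37, 77, 91, 101.
BglII cuts after the first base of each site, so after positions 19, 37, 77, 91, 101.
Linear molecule, 5 cuts → 6 fragments:
  1–19 → 19 bp
  20–37 → 18 bp
  38–77 → 40 bp
  78–91 → 14 bp
  92–101 → 10 bp
  102–137 → 36 bp
Sorted largest to smallest: 40, 36, 19, 18, 14, 10 bp.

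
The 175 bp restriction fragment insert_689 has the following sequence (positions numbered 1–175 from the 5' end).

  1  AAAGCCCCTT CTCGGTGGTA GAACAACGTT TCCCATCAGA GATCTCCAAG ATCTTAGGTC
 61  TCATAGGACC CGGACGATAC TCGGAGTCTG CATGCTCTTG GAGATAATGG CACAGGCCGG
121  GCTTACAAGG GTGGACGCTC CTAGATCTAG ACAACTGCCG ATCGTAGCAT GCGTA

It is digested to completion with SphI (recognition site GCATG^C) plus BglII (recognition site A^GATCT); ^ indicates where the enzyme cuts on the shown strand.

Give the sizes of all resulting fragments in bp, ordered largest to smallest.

49, 45, 40, 28, 9, 4 bp

SphI sites (GCATGC) start at positions 90, 167.
SphI cuts after base 5 of each site (before the last base), so after positions 94, 171.
BglII sites (AGATCT) start at positions 40, 49, 143.
BglII cuts after the first base of each site, so after positions 40, 49, 143.
Combined cut positions: 40, 49, 94, 143, 171.
Linear molecule, 5 cuts → 6 fragments:
  1–40 → 40 bp
  41–49 → 9 bp
  50–94 → 45 bp
  95–143 → 49 bp
  144–171 → 28 bp
  172–175 → 4 bp
Sorted largest to smallest: 49, 45, 40, 28, 9, 4 bp.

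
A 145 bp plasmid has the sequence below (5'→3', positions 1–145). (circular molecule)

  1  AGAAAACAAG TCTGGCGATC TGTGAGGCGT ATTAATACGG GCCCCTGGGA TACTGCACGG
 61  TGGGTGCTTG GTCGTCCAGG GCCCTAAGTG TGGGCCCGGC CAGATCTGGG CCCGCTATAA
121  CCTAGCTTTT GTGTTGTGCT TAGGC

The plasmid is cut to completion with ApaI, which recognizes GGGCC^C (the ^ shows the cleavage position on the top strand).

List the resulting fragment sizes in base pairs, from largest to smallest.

ApaI sites (GGGCCC) start at positions 39, 79, 92, 108.
ApaI cuts after base 5 of each site (before the last base), so after positions 43, 83, 96, 112.
Circular molecule, 4 cuts → 4 fragments:
  44–83 → 40 bp
  84–96 → 13 bp
  97–112 → 16 bp
  113–145 then 1–43 → 33 + 43 = 76 bp
Sorted largest to smallest: 76, 40, 16, 13 bp.

76, 40, 16, 13 bp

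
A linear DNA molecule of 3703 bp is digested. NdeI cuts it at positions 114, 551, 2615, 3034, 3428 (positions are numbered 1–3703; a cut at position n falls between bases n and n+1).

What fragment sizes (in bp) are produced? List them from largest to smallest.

Linear molecule, 5 cuts → 6 fragments:
  114 − 0 = 114 bp
  551 − 114 = 437 bp
  2615 − 551 = 2064 bp
  3034 − 2615 = 419 bp
  3428 − 3034 = 394 bp
  3703 − 3428 = 275 bp
Sorted largest to smallest: 2064, 437, 419, 394, 275, 114 bp.

2064, 437, 419, 394, 275, 114 bp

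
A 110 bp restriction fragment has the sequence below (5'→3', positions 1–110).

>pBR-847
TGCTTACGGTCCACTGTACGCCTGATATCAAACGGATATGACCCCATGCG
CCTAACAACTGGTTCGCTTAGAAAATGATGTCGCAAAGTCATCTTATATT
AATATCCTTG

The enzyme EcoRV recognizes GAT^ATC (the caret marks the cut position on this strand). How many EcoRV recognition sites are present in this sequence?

GATATC occurs starting at position 24.
EcoRV cuts at 1 site.

1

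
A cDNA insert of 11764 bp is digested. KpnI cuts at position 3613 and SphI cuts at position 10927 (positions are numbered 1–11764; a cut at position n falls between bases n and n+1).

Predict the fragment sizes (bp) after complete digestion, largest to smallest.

7314, 3613, 837 bp

Combined cut positions (sorted): 3613, 10927.
Linear molecule, 2 cuts → 3 fragments:
  3613 − 0 = 3613 bp
  10927 − 3613 = 7314 bp
  11764 − 10927 = 837 bp
Sorted largest to smallest: 7314, 3613, 837 bp.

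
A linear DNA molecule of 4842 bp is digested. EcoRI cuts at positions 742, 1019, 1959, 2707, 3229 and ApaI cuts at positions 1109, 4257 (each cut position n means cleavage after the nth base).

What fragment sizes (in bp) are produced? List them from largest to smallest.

1028, 850, 748, 742, 585, 522, 277, 90 bp

Combined cut positions (sorted): 742, 1019, 1109, 1959, 2707, 3229, 4257.
Linear molecule, 7 cuts → 8 fragments:
  742 − 0 = 742 bp
  1019 − 742 = 277 bp
  1109 − 1019 = 90 bp
  1959 − 1109 = 850 bp
  2707 − 1959 = 748 bp
  3229 − 2707 = 522 bp
  4257 − 3229 = 1028 bp
  4842 − 4257 = 585 bp
Sorted largest to smallest: 1028, 850, 748, 742, 585, 522, 277, 90 bp.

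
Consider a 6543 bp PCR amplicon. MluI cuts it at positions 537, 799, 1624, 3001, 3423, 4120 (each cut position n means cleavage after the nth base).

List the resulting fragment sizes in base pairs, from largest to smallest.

2423, 1377, 825, 697, 537, 422, 262 bp

Linear molecule, 6 cuts → 7 fragments:
  537 − 0 = 537 bp
  799 − 537 = 262 bp
  1624 − 799 = 825 bp
  3001 − 1624 = 1377 bp
  3423 − 3001 = 422 bp
  4120 − 3423 = 697 bp
  6543 − 4120 = 2423 bp
Sorted largest to smallest: 2423, 1377, 825, 697, 537, 422, 262 bp.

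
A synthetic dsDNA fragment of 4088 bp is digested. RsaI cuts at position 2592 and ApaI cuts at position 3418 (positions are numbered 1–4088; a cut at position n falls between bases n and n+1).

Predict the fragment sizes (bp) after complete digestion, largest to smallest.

2592, 826, 670 bp

Combined cut positions (sorted): 2592, 3418.
Linear molecule, 2 cuts → 3 fragments:
  2592 − 0 = 2592 bp
  3418 − 2592 = 826 bp
  4088 − 3418 = 670 bp
Sorted largest to smallest: 2592, 826, 670 bp.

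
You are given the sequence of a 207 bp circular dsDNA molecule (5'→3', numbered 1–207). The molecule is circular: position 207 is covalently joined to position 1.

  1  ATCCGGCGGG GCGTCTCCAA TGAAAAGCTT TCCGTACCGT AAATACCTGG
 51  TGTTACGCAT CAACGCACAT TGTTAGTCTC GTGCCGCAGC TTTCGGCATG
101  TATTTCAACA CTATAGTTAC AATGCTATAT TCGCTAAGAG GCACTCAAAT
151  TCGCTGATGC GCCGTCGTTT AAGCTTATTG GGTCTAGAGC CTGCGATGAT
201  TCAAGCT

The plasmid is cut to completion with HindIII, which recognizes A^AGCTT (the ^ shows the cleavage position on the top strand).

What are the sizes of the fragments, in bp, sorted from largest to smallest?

146, 61 bp

HindIII sites (AAGCTT) start at positions 25, 171.
HindIII cuts after the first base of each site, so after positions 25, 171.
Circular molecule, 2 cuts → 2 fragments:
  26–171 → 146 bp
  172–207 then 1–25 → 36 + 25 = 61 bp
Sorted largest to smallest: 146, 61 bp.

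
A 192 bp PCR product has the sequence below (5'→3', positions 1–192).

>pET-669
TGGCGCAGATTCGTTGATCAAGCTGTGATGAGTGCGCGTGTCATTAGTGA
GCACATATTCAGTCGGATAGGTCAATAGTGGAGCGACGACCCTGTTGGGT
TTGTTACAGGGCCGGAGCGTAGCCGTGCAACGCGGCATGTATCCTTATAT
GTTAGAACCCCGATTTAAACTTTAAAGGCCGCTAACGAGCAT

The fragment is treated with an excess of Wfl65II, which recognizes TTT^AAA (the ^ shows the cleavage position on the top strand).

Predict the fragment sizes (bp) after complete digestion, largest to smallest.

Wfl65II sites (TTTAAA) start at positions 164, 171.
Wfl65II cuts after base 3 of each site, so after positions 166, 173.
Linear molecule, 2 cuts → 3 fragments:
  1–166 → 166 bp
  167–173 → 7 bp
  174–192 → 19 bp
Sorted largest to smallest: 166, 19, 7 bp.

166, 19, 7 bp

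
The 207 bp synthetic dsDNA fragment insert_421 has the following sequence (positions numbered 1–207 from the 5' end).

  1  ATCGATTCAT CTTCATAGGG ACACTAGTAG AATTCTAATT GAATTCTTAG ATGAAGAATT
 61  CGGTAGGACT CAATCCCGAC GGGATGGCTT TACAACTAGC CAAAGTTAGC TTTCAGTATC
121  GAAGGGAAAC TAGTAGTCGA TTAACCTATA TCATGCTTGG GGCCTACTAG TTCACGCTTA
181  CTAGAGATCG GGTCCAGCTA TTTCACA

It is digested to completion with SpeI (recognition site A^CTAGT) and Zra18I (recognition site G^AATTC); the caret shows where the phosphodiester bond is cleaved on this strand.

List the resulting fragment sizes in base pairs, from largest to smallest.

73, 41, 37, 23, 15, 11, 7 bp

SpeI sites (ACTAGT) start at positions 23, 129, 166.
SpeI cuts after the first base of each site, so after positions 23, 129, 166.
Zra18I sites (GAATTC) start at positions 30, 41, 56.
Zra18I cuts after the first base of each site, so after positions 30, 41, 56.
Combined cut positions: 23, 30, 41, 56, 129, 166.
Linear molecule, 6 cuts → 7 fragments:
  1–23 → 23 bp
  24–30 → 7 bp
  31–41 → 11 bp
  42–56 → 15 bp
  57–129 → 73 bp
  130–166 → 37 bp
  167–207 → 41 bp
Sorted largest to smallest: 73, 41, 37, 23, 15, 11, 7 bp.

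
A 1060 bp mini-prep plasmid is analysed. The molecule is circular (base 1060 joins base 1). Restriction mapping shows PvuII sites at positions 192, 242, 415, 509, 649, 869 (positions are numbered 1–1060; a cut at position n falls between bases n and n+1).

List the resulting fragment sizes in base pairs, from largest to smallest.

Circular molecule, 6 cuts → 6 fragments:
  242 − 192 = 50 bp
  415 − 242 = 173 bp
  509 − 415 = 94 bp
  649 − 509 = 140 bp
  869 − 649 = 220 bp
  wrap: 1060 − 869 + 192 = 383 bp
Sorted largest to smallest: 383, 220, 173, 140, 94, 50 bp.

383, 220, 173, 140, 94, 50 bp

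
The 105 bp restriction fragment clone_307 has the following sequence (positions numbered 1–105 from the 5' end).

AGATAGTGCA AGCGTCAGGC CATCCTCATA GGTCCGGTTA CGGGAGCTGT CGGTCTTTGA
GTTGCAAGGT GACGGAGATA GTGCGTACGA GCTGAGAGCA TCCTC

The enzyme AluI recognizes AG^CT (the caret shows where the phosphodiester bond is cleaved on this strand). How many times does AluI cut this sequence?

2

AGCT occurs starting at positions 45, 90.
AluI cuts at 2 sites.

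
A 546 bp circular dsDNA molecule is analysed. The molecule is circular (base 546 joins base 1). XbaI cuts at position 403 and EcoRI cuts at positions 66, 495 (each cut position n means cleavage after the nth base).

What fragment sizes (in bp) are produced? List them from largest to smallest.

337, 117, 92 bp

Combined cut positions (sorted): 66, 403, 495.
Circular molecule, 3 cuts → 3 fragments:
  403 − 66 = 337 bp
  495 − 403 = 92 bp
  wrap: 546 − 495 + 66 = 117 bp
Sorted largest to smallest: 337, 117, 92 bp.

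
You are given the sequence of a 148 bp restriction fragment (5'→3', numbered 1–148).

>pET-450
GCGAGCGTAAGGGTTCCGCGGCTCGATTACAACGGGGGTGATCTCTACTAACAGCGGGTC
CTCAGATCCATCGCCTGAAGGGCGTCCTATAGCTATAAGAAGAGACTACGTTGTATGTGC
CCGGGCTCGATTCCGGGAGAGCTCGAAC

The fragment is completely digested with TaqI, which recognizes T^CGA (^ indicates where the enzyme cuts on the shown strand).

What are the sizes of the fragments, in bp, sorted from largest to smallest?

104, 23, 16, 5 bp

TaqI sites (TCGA) start at positions 23, 127, 143.
TaqI cuts after the first base of each site, so after positions 23, 127, 143.
Linear molecule, 3 cuts → 4 fragments:
  1–23 → 23 bp
  24–127 → 104 bp
  128–143 → 16 bp
  144–148 → 5 bp
Sorted largest to smallest: 104, 23, 16, 5 bp.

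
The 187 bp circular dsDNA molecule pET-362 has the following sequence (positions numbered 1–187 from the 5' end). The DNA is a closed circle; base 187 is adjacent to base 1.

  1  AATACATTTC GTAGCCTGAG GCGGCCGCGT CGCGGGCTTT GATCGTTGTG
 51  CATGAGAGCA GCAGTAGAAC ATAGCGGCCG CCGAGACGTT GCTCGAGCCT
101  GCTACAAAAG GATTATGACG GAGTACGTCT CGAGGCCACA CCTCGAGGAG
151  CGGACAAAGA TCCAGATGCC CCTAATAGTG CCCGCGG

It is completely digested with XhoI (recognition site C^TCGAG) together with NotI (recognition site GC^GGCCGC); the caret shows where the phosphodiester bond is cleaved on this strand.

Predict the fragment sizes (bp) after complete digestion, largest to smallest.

XhoI sites (CTCGAG) start at positions 92, 129, 142.
XhoI cuts after the first base of each site, so after positions 92, 129, 142.
NotI sites (GCGGCCGC) start at positions 21, 74.
NotI cuts after base 2 of each site, so after positions 22, 75.
Combined cut positions: 22, 75, 92, 129, 142.
Circular molecule, 5 cuts → 5 fragments:
  23–75 → 53 bp
  76–92 → 17 bp
  93–129 → 37 bp
  130–142 → 13 bp
  143–187 then 1–22 → 45 + 22 = 67 bp
Sorted largest to smallest: 67, 53, 37, 17, 13 bp.

67, 53, 37, 17, 13 bp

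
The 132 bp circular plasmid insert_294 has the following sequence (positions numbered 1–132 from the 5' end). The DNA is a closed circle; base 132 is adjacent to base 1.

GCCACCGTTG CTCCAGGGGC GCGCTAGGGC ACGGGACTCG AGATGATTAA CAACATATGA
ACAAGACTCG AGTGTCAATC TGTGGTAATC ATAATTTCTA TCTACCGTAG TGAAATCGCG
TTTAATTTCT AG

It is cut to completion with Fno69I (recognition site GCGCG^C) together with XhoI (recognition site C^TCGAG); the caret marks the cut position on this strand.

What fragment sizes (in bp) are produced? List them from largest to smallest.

The Fno69I site (GCGCGC) starts at position 19.
Fno69I cuts after base 5 of each site (before the last base), so after position 23.
XhoI sites (CTCGAG) start at positions 37, 67.
XhoI cuts after the first base of each site, so after positions 37, 67.
Combined cut positions: 23, 37, 67.
Circular molecule, 3 cuts → 3 fragments:
  24–37 → 14 bp
  38–67 → 30 bp
  68–132 then 1–23 → 65 + 23 = 88 bp
Sorted largest to smallest: 88, 30, 14 bp.

88, 30, 14 bp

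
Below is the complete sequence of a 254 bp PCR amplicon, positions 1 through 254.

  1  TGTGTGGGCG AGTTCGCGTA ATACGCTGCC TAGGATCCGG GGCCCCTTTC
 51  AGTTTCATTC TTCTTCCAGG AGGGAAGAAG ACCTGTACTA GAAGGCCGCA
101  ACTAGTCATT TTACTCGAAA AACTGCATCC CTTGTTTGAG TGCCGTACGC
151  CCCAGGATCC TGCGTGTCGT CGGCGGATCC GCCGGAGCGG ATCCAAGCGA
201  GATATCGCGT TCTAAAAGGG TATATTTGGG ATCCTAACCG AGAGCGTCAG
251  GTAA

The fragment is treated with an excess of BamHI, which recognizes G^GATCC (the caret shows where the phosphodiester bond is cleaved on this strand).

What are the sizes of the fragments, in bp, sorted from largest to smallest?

122, 40, 33, 25, 20, 14 bp

BamHI sites (GGATCC) start at positions 33, 155, 175, 189, 229.
BamHI cuts after the first base of each site, so after positions 33, 155, 175, 189, 229.
Linear molecule, 5 cuts → 6 fragments:
  1–33 → 33 bp
  34–155 → 122 bp
  156–175 → 20 bp
  176–189 → 14 bp
  190–229 → 40 bp
  230–254 → 25 bp
Sorted largest to smallest: 122, 40, 33, 25, 20, 14 bp.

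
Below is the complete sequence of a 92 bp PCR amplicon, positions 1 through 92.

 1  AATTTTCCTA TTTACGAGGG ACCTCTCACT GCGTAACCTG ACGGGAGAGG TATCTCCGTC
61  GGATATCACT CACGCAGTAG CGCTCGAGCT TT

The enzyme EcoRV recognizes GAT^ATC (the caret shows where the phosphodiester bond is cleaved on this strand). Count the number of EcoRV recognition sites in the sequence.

1

GATATC occurs starting at position 62.
EcoRV cuts at 1 site.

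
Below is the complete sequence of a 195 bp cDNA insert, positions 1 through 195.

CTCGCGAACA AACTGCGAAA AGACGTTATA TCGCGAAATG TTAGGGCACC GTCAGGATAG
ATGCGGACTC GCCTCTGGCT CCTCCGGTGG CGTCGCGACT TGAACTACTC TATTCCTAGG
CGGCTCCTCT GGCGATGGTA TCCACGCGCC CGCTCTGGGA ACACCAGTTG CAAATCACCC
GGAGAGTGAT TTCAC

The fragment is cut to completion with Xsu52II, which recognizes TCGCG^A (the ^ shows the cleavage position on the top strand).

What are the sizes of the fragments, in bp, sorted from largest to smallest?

98, 62, 29, 6 bp

Xsu52II sites (TCGCGA) start at positions 2, 31, 93.
Xsu52II cuts after base 5 of each site (before the last base), so after positions 6, 35, 97.
Linear molecule, 3 cuts → 4 fragments:
  1–6 → 6 bp
  7–35 → 29 bp
  36–97 → 62 bp
  98–195 → 98 bp
Sorted largest to smallest: 98, 62, 29, 6 bp.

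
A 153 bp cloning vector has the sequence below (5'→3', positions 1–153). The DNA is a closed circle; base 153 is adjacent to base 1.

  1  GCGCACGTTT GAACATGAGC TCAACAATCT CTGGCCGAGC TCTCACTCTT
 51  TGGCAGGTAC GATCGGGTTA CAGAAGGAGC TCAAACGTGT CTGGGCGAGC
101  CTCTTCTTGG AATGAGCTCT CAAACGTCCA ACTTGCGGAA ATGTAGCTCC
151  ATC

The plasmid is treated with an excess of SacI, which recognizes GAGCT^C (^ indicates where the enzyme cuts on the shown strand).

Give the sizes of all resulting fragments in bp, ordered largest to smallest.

56, 40, 37, 20 bp

SacI sites (GAGCTC) start at positions 17, 37, 77, 114.
SacI cuts after base 5 of each site (before the last base), so after positions 21, 41, 81, 118.
Circular molecule, 4 cuts → 4 fragments:
  22–41 → 20 bp
  42–81 → 40 bp
  82–118 → 37 bp
  119–153 then 1–21 → 35 + 21 = 56 bp
Sorted largest to smallest: 56, 40, 37, 20 bp.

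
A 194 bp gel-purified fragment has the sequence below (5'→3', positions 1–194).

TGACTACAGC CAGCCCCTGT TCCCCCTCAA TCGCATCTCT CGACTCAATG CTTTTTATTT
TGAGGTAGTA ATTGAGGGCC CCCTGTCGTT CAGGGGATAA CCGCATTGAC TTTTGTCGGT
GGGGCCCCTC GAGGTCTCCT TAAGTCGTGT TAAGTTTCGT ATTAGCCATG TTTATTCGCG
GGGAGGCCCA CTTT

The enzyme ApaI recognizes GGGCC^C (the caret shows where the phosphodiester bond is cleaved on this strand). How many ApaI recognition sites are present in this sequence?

2

GGGCCC occurs starting at positions 76, 122.
ApaI cuts at 2 sites.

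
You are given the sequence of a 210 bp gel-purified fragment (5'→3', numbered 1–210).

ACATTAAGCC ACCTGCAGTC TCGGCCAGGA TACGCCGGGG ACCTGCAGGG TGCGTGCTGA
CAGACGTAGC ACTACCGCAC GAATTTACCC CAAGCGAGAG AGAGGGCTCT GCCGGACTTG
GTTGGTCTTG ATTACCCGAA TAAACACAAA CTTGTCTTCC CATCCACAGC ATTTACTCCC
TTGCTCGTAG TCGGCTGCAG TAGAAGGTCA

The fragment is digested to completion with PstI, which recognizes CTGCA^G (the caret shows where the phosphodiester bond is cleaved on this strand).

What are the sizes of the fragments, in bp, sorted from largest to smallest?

152, 30, 17, 11 bp

PstI sites (CTGCAG) start at positions 13, 43, 195.
PstI cuts after base 5 of each site (before the last base), so after positions 17, 47, 199.
Linear molecule, 3 cuts → 4 fragments:
  1–17 → 17 bp
  18–47 → 30 bp
  48–199 → 152 bp
  200–210 → 11 bp
Sorted largest to smallest: 152, 30, 17, 11 bp.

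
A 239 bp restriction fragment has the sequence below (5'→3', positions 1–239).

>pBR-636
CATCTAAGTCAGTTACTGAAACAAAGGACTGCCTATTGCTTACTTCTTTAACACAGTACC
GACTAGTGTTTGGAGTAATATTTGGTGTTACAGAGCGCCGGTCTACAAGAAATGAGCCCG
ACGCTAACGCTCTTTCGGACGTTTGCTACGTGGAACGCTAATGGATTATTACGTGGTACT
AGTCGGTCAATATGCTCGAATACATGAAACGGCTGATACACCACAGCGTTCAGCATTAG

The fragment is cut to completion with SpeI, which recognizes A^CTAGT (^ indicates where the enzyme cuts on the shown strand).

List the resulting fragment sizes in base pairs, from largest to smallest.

116, 62, 61 bp

SpeI sites (ACTAGT) start at positions 62, 178.
SpeI cuts after the first base of each site, so after positions 62, 178.
Linear molecule, 2 cuts → 3 fragments:
  1–62 → 62 bp
  63–178 → 116 bp
  179–239 → 61 bp
Sorted largest to smallest: 116, 62, 61 bp.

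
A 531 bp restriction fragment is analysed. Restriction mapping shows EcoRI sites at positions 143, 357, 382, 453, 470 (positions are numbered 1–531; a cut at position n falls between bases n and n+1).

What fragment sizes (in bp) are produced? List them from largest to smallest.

214, 143, 71, 61, 25, 17 bp

Linear molecule, 5 cuts → 6 fragments:
  143 − 0 = 143 bp
  357 − 143 = 214 bp
  382 − 357 = 25 bp
  453 − 382 = 71 bp
  470 − 453 = 17 bp
  531 − 470 = 61 bp
Sorted largest to smallest: 214, 143, 71, 61, 25, 17 bp.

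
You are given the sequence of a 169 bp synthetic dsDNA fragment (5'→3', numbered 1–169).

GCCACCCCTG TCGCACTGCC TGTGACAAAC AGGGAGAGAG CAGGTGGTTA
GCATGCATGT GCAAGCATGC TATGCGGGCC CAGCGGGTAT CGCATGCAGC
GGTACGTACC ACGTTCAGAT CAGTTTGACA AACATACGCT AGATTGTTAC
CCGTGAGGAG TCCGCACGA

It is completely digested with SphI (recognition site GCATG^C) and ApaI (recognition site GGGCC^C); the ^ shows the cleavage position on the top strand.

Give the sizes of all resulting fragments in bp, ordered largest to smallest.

SphI sites (GCATGC) start at positions 51, 65, 92.
SphI cuts after base 5 of each site (before the last base), so after positions 55, 69, 96.
The ApaI site (GGGCCC) starts at position 76.
ApaI cuts after base 5 of each site (before the last base), so after position 80.
Combined cut positions: 55, 69, 80, 96.
Linear molecule, 4 cuts → 5 fragments:
  1–55 → 55 bp
  56–69 → 14 bp
  70–80 → 11 bp
  81–96 → 16 bp
  97–169 → 73 bp
Sorted largest to smallest: 73, 55, 16, 14, 11 bp.

73, 55, 16, 14, 11 bp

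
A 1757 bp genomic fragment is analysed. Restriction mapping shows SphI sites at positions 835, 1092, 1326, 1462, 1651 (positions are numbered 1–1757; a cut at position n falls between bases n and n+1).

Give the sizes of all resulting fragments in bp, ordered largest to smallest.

835, 257, 234, 189, 136, 106 bp

Linear molecule, 5 cuts → 6 fragments:
  835 − 0 = 835 bp
  1092 − 835 = 257 bp
  1326 − 1092 = 234 bp
  1462 − 1326 = 136 bp
  1651 − 1462 = 189 bp
  1757 − 1651 = 106 bp
Sorted largest to smallest: 835, 257, 234, 189, 136, 106 bp.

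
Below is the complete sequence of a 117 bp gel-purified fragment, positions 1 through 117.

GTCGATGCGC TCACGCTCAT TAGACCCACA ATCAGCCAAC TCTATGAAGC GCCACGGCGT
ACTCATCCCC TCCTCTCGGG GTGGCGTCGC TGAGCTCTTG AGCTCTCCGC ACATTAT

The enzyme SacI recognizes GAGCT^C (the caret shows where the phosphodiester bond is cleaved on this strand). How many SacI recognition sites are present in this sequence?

2

GAGCTC occurs starting at positions 92, 100.
SacI cuts at 2 sites.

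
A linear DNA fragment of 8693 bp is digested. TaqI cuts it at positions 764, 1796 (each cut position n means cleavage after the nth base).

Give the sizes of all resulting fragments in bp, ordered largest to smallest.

6897, 1032, 764 bp

Linear molecule, 2 cuts → 3 fragments:
  764 − 0 = 764 bp
  1796 − 764 = 1032 bp
  8693 − 1796 = 6897 bp
Sorted largest to smallest: 6897, 1032, 764 bp.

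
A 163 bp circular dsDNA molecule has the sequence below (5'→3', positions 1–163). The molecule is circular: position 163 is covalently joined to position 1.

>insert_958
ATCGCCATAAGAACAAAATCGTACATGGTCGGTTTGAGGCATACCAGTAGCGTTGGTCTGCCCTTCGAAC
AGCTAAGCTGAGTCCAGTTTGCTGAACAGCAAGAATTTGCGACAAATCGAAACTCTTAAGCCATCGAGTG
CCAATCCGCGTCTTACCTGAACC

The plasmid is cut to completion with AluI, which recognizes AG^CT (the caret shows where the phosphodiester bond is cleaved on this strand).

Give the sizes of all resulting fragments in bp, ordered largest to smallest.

AluI sites (AGCT) start at positions 71, 76.
AluI cuts after base 2 of each site, so after positions 72, 77.
Circular molecule, 2 cuts → 2 fragments:
  73–77 → 5 bp
  78–163 then 1–72 → 86 + 72 = 158 bp
Sorted largest to smallest: 158, 5 bp.

158, 5 bp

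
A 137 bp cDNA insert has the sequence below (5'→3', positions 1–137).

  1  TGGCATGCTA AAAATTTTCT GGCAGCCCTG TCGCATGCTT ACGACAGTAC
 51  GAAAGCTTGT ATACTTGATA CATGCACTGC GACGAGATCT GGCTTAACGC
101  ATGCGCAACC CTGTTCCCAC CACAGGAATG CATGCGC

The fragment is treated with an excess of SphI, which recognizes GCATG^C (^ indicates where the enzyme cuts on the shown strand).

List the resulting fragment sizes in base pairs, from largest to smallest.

SphI sites (GCATGC) start at positions 3, 33, 99, 130.
SphI cuts after base 5 of each site (before the last base), so after positions 7, 37, 103, 134.
Linear molecule, 4 cuts → 5 fragments:
  1–7 → 7 bp
  8–37 → 30 bp
  38–103 → 66 bp
  104–134 → 31 bp
  135–137 → 3 bp
Sorted largest to smallest: 66, 31, 30, 7, 3 bp.

66, 31, 30, 7, 3 bp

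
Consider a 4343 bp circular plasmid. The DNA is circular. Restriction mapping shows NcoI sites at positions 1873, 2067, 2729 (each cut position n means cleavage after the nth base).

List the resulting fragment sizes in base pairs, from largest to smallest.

Circular molecule, 3 cuts → 3 fragments:
  2067 − 1873 = 194 bp
  2729 − 2067 = 662 bp
  wrap: 4343 − 2729 + 1873 = 3487 bp
Sorted largest to smallest: 3487, 662, 194 bp.

3487, 662, 194 bp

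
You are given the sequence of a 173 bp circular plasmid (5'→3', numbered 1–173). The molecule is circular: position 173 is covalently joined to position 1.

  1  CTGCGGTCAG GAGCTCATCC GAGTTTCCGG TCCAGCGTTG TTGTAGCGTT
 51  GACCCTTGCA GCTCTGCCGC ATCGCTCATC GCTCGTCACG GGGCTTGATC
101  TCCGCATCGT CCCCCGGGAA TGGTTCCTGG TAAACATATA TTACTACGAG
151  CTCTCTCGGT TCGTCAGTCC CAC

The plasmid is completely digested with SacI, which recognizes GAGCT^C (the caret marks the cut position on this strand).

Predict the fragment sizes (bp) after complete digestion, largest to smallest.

137, 36 bp

SacI sites (GAGCTC) start at positions 11, 148.
SacI cuts after base 5 of each site (before the last base), so after positions 15, 152.
Circular molecule, 2 cuts → 2 fragments:
  16–152 → 137 bp
  153–173 then 1–15 → 21 + 15 = 36 bp
Sorted largest to smallest: 137, 36 bp.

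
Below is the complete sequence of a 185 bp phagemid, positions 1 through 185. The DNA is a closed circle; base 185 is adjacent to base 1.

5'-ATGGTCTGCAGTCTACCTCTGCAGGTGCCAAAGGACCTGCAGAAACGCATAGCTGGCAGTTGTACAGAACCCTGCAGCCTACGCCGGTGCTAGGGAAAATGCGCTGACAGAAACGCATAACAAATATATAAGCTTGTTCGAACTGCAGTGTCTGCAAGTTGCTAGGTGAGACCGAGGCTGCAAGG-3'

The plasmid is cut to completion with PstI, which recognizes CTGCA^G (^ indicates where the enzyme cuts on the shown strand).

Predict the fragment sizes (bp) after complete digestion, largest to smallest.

PstI sites (CTGCAG) start at positions 6, 19, 37, 72, 143.
PstI cuts after base 5 of each site (before the last base), so after positions 10, 23, 41, 76, 147.
Circular molecule, 5 cuts → 5 fragments:
  11–23 → 13 bp
  24–41 → 18 bp
  42–76 → 35 bp
  77–147 → 71 bp
  148–185 then 1–10 → 38 + 10 = 48 bp
Sorted largest to smallest: 71, 48, 35, 18, 13 bp.

71, 48, 35, 18, 13 bp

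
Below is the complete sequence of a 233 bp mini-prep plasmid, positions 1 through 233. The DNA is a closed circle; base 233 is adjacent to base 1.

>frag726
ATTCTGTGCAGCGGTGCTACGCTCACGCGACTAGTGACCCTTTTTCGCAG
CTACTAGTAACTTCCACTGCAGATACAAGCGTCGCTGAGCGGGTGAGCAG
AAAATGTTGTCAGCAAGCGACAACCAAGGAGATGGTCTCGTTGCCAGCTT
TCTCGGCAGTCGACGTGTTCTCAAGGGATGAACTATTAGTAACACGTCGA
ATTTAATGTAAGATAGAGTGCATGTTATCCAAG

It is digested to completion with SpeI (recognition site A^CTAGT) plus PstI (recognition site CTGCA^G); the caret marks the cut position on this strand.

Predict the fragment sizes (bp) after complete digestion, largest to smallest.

SpeI sites (ACTAGT) start at positions 30, 53.
SpeI cuts after the first base of each site, so after positions 30, 53.
The PstI site (CTGCAG) starts at position 67.
PstI cuts after base 5 of each site (before the last base), so after position 71.
Combined cut positions: 30, 53, 71.
Circular molecule, 3 cuts → 3 fragments:
  31–53 → 23 bp
  54–71 → 18 bp
  72–233 then 1–30 → 162 + 30 = 192 bp
Sorted largest to smallest: 192, 23, 18 bp.

192, 23, 18 bp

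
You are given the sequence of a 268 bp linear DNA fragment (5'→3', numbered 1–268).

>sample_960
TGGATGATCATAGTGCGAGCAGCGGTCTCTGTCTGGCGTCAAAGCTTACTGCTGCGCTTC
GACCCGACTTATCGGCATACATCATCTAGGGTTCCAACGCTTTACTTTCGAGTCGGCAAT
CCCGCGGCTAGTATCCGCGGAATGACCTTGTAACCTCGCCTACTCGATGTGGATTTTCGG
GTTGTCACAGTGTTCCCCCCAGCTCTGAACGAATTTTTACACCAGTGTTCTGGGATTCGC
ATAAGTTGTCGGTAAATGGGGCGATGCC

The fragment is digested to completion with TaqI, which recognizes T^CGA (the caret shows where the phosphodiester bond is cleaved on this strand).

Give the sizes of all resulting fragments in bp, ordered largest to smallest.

104, 59, 56, 49 bp

TaqI sites (TCGA) start at positions 59, 108, 164.
TaqI cuts after the first base of each site, so after positions 59, 108, 164.
Linear molecule, 3 cuts → 4 fragments:
  1–59 → 59 bp
  60–108 → 49 bp
  109–164 → 56 bp
  165–268 → 104 bp
Sorted largest to smallest: 104, 59, 56, 49 bp.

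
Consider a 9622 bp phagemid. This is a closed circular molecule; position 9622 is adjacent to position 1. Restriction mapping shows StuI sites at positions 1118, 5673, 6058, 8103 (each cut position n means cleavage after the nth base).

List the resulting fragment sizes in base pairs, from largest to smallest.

4555, 2637, 2045, 385 bp

Circular molecule, 4 cuts → 4 fragments:
  5673 − 1118 = 4555 bp
  6058 − 5673 = 385 bp
  8103 − 6058 = 2045 bp
  wrap: 9622 − 8103 + 1118 = 2637 bp
Sorted largest to smallest: 4555, 2637, 2045, 385 bp.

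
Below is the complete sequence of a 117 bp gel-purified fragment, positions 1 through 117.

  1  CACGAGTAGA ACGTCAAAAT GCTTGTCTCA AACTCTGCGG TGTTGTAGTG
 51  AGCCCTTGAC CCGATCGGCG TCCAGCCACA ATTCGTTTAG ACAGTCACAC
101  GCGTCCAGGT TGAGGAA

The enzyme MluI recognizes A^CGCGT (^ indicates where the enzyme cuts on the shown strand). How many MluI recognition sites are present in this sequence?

1

ACGCGT occurs starting at position 99.
MluI cuts at 1 site.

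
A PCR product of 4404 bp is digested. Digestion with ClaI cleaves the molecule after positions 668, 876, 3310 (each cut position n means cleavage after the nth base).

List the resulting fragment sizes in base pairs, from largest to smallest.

2434, 1094, 668, 208 bp

Linear molecule, 3 cuts → 4 fragments:
  668 − 0 = 668 bp
  876 − 668 = 208 bp
  3310 − 876 = 2434 bp
  4404 − 3310 = 1094 bp
Sorted largest to smallest: 2434, 1094, 668, 208 bp.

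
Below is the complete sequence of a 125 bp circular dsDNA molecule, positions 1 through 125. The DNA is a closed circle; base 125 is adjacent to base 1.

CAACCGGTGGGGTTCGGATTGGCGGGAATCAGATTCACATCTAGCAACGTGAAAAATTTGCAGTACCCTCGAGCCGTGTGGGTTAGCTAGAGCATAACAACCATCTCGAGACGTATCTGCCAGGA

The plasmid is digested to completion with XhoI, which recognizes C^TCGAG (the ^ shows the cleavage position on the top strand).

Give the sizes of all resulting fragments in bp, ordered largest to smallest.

XhoI sites (CTCGAG) start at positions 68, 105.
XhoI cuts after the first base of each site, so after positions 68, 105.
Circular molecule, 2 cuts → 2 fragments:
  69–105 → 37 bp
  106–125 then 1–68 → 20 + 68 = 88 bp
Sorted largest to smallest: 88, 37 bp.

88, 37 bp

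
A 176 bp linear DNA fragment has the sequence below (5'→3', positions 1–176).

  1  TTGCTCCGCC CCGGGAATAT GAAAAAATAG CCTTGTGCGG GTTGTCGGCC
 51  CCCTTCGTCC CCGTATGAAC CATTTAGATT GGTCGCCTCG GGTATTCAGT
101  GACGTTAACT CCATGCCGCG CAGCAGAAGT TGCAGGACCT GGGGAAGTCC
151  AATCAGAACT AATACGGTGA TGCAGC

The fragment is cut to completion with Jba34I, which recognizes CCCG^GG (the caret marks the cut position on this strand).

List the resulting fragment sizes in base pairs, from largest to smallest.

The Jba34I site (CCCGGG) starts at position 10.
Jba34I cuts after base 4 of each site, so after position 13.
Linear molecule, 1 cut → 2 fragments:
  1–13 → 13 bp
  14–176 → 163 bp
Sorted largest to smallest: 163, 13 bp.

163, 13 bp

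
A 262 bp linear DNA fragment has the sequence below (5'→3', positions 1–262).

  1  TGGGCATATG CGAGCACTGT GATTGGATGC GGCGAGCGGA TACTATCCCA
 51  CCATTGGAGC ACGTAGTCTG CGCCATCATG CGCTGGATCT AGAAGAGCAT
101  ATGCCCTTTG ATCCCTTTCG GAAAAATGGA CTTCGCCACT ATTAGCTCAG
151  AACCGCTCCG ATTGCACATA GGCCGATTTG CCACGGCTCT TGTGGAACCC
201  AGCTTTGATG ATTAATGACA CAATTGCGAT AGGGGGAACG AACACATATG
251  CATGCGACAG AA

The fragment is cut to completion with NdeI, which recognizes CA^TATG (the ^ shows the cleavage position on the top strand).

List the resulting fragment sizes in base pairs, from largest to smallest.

147, 93, 16, 6 bp

NdeI sites (CATATG) start at positions 5, 98, 245.
NdeI cuts after base 2 of each site, so after positions 6, 99, 246.
Linear molecule, 3 cuts → 4 fragments:
  1–6 → 6 bp
  7–99 → 93 bp
  100–246 → 147 bp
  247–262 → 16 bp
Sorted largest to smallest: 147, 93, 16, 6 bp.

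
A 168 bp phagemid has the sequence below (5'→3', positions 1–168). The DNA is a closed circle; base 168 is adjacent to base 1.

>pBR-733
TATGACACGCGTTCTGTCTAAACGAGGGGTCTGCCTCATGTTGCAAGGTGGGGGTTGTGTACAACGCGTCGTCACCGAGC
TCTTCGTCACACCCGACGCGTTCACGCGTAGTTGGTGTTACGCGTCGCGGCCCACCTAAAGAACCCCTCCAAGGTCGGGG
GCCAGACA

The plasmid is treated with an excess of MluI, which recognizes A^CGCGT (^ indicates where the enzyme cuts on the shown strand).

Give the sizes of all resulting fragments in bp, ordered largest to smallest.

MluI sites (ACGCGT) start at positions 7, 64, 96, 104, 120.
MluI cuts after the first base of each site, so after positions 7, 64, 96, 104, 120.
Circular molecule, 5 cuts → 5 fragments:
  8–64 → 57 bp
  65–96 → 32 bp
  97–104 → 8 bp
  105–120 → 16 bp
  121–168 then 1–7 → 48 + 7 = 55 bp
Sorted largest to smallest: 57, 55, 32, 16, 8 bp.

57, 55, 32, 16, 8 bp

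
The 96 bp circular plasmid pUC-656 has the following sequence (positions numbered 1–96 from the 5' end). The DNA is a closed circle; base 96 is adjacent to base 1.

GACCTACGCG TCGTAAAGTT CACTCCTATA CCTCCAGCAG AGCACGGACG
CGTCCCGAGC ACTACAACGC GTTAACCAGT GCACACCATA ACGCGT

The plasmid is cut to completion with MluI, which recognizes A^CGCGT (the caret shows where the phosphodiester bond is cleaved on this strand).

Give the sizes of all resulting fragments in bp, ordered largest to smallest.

MluI sites (ACGCGT) start at positions 6, 48, 67, 91.
MluI cuts after the first base of each site, so after positions 6, 48, 67, 91.
Circular molecule, 4 cuts → 4 fragments:
  7–48 → 42 bp
  49–67 → 19 bp
  68–91 → 24 bp
  92–96 then 1–6 → 5 + 6 = 11 bp
Sorted largest to smallest: 42, 24, 19, 11 bp.

42, 24, 19, 11 bp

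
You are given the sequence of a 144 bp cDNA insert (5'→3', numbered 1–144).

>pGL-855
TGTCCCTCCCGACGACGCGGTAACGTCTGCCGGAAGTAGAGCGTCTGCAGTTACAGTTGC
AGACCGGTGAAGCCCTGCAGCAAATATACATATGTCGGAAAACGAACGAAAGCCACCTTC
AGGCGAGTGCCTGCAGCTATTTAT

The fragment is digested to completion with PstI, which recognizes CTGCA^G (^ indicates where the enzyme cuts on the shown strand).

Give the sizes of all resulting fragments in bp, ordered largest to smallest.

56, 49, 30, 9 bp

PstI sites (CTGCAG) start at positions 45, 75, 131.
PstI cuts after base 5 of each site (before the last base), so after positions 49, 79, 135.
Linear molecule, 3 cuts → 4 fragments:
  1–49 → 49 bp
  50–79 → 30 bp
  80–135 → 56 bp
  136–144 → 9 bp
Sorted largest to smallest: 56, 49, 30, 9 bp.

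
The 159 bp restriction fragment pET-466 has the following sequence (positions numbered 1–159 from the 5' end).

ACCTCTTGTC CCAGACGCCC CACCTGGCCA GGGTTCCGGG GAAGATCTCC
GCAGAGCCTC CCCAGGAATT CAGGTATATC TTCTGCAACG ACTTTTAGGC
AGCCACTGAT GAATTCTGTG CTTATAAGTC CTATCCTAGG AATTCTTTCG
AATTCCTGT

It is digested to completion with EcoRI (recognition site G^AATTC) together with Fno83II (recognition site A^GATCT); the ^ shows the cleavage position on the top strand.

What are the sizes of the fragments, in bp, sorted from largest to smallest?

45, 43, 29, 23, 10, 9 bp

EcoRI sites (GAATTC) start at positions 66, 111, 140, 150.
EcoRI cuts after the first base of each site, so after positions 66, 111, 140, 150.
The Fno83II site (AGATCT) starts at position 43.
Fno83II cuts after the first base of each site, so after position 43.
Combined cut positions: 43, 66, 111, 140, 150.
Linear molecule, 5 cuts → 6 fragments:
  1–43 → 43 bp
  44–66 → 23 bp
  67–111 → 45 bp
  112–140 → 29 bp
  141–150 → 10 bp
  151–159 → 9 bp
Sorted largest to smallest: 45, 43, 29, 23, 10, 9 bp.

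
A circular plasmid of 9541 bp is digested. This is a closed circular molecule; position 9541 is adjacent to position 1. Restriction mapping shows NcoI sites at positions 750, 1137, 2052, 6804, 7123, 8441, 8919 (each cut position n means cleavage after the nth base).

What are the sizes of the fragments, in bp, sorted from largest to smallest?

Circular molecule, 7 cuts → 7 fragments:
  1137 − 750 = 387 bp
  2052 − 1137 = 915 bp
  6804 − 2052 = 4752 bp
  7123 − 6804 = 319 bp
  8441 − 7123 = 1318 bp
  8919 − 8441 = 478 bp
  wrap: 9541 − 8919 + 750 = 1372 bp
Sorted largest to smallest: 4752, 1372, 1318, 915, 478, 387, 319 bp.

4752, 1372, 1318, 915, 478, 387, 319 bp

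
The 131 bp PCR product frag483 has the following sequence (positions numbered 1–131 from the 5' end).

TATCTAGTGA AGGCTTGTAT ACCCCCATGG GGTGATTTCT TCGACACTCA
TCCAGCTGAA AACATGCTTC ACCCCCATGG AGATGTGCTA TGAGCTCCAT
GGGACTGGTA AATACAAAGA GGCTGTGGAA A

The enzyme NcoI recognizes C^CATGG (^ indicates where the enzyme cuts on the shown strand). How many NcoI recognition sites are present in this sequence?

3

CCATGG occurs starting at positions 25, 75, 97.
NcoI cuts at 3 sites.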